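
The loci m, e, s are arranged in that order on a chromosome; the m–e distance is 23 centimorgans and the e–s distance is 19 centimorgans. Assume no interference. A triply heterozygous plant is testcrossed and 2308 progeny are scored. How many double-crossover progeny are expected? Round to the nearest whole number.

101

Map distances give recombination frequencies of 0.230 and 0.190 for the two intervals.
With no interference, expected double-crossover frequency = 0.230 × 0.190 = 0.04370.
Expected number = 0.04370 × 2308 = 100.86 ≈ 101.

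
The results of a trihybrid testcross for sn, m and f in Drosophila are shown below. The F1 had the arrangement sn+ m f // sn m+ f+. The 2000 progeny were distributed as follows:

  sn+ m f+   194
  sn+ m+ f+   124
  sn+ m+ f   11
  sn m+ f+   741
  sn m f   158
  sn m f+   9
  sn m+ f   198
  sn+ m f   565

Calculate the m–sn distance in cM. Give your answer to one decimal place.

15.1 cM

The two rarest classes, sn+ m+ f and sn m f+, are the double crossovers. Comparing them with the parentals, only the m allele has switched, so m is the middle locus and the order is f – m – sn.
Crossovers in the m–sn interval produce the single-crossover classes sn m f and sn+ m+ f+ (158 + 124 = 282) plus the double crossovers (20).
RF(m–sn) = (282 + 20) / 2000 = 302/2000 = 0.1510 → 15.1 cM.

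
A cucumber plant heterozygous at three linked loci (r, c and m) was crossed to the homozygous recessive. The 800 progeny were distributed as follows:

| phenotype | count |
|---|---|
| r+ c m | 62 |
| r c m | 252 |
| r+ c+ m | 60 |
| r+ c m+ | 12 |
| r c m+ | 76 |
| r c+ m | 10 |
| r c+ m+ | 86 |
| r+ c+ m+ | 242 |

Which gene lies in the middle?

c

The two most frequent reciprocal classes, r c m and r+ c+ m+, are the parental types, so the F1 was r c m / r+ c+ m+.
The two rarest classes, r c+ m and r+ c m+, are the double crossovers. Comparing them with the parentals, only the c allele has switched, so c is the middle locus and the order is r – c – m.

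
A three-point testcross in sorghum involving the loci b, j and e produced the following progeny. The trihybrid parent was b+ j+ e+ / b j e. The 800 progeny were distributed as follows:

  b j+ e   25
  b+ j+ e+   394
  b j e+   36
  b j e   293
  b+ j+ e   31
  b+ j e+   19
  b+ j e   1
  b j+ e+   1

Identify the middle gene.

The two rarest classes, b j+ e+ and b+ j e, are the double crossovers. Comparing them with the parentals, only the b allele has switched, so b is the middle locus and the order is j – b – e.

b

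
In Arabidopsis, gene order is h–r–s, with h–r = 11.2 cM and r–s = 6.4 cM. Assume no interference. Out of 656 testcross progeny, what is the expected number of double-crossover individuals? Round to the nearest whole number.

5

Map distances give recombination frequencies of 0.112 and 0.064 for the two intervals.
With no interference, expected double-crossover frequency = 0.112 × 0.064 = 0.00717.
Expected number = 0.00717 × 656 = 4.70 ≈ 5.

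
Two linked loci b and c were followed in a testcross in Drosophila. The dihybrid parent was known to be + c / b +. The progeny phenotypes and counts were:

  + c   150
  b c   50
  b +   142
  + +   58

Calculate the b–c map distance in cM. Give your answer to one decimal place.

The recombinant classes are + + and b c: 58 + 50 = 108.
Recombination frequency = 108/400 = 0.2700 ≈ 27.0%, i.e. 27.0 cM.

27.0 cM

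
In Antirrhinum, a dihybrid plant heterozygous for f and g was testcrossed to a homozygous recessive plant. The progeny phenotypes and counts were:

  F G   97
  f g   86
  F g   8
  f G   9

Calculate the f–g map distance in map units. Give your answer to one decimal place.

The two most frequent classes, F G (97) and f g (86), are the parental types, so the F1 was F G / f g.
The recombinant classes are F g and f G: 8 + 9 = 17.
Recombination frequency = 17/200 = 0.0850 ≈ 8.5%, i.e. 8.5 map units.

8.5 map units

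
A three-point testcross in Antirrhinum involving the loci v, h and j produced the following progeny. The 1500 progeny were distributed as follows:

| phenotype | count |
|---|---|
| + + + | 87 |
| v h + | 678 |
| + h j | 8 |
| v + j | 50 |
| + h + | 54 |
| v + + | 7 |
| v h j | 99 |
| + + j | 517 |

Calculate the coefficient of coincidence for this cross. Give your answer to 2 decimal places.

0.94

The two most frequent reciprocal classes, + + j and v h +, are the parental types, so the F1 was + + j / v h +.
The two rarest classes, + h j and v + +, are the double crossovers. Comparing them with the parentals, only the h allele has switched, so h is the middle locus and the order is v – h – j.
v–h: (104 + 15)/1500 = 0.0793; h–j: (186 + 15)/1500 = 0.1340.
Expected DCO frequency = 0.0793 × 0.1340 ≈ 0.01063; observed = 15/1500 ≈ 0.01000.
Coefficient of coincidence = 0.01000/0.01063 ≈ 0.94.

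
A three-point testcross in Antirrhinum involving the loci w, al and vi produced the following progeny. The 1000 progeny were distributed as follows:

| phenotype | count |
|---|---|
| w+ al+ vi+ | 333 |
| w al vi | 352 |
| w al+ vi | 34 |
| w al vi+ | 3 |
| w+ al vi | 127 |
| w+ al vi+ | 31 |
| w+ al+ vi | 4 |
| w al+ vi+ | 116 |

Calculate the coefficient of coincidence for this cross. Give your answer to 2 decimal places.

The two most frequent reciprocal classes, w al vi and w+ al+ vi+, are the parental types, so the F1 was w al vi / w+ al+ vi+.
The two rarest classes, w al vi+ and w+ al+ vi, are the double crossovers. Comparing them with the parentals, only the vi allele has switched, so vi is the middle locus and the order is w – vi – al.
w–vi: (243 + 7)/1000 = 0.2500; vi–al: (65 + 7)/1000 = 0.0720.
Expected DCO frequency = 0.2500 × 0.0720 ≈ 0.01800; observed = 7/1000 ≈ 0.00700.
Coefficient of coincidence = 0.00700/0.01800 ≈ 0.39.

0.39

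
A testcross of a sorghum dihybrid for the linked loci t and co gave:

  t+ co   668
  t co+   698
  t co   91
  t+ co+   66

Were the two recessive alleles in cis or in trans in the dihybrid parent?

trans

The two most frequent classes are t+ co (668) and t co+ (698); these are the parental (non-recombinant) types.
So the F1 carried t+ co on one chromosome and t co+ on the other — the recessive alleles are on opposite chromosomes (trans / repulsion).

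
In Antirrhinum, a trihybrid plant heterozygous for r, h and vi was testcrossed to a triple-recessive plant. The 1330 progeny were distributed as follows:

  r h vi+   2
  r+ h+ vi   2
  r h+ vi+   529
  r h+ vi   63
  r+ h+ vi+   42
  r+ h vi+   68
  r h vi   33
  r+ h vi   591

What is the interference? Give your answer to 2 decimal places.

The two most frequent reciprocal classes, r+ h vi and r h+ vi+, are the parental types, so the F1 was r+ h vi / r h+ vi+.
The two rarest classes, r+ h+ vi and r h vi+, are the double crossovers. Comparing them with the parentals, only the h allele has switched, so h is the middle locus and the order is vi – h – r.
vi–h: (131 + 4)/1330 = 0.1015; h–r: (75 + 4)/1330 = 0.0594.
Expected DCO frequency = 0.1015 × 0.0594 ≈ 0.00603; observed = 4/1330 ≈ 0.00301.
Coefficient of coincidence = 0.00301/0.00603 ≈ 0.50; interference = 1 − 0.50 = 0.50.

0.50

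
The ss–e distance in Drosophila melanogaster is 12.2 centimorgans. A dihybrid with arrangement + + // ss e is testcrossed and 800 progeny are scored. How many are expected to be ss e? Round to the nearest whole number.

351

A map distance of 12.2 centimorgans corresponds to a recombination frequency of 0.122.
The F1 is + + / ss e, so ss e is a parental gamete class with expected frequency (1 − r)/2 = 0.878/2 = 0.4390.
Expected number = 0.4390 × 800 = 351.20 ≈ 351.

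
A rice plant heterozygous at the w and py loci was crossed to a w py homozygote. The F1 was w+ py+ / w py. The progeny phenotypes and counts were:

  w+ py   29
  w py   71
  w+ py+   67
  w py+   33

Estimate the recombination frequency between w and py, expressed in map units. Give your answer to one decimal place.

The recombinant classes are w+ py and w py+: 29 + 33 = 62.
Recombination frequency = 62/200 = 0.3100 ≈ 31.0%, i.e. 31.0 map units.

31.0 map units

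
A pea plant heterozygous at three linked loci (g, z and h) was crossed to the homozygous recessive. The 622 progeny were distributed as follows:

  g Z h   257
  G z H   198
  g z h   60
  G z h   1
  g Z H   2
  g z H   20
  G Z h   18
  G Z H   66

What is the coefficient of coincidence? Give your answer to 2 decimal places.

The two most frequent reciprocal classes, g Z h and G z H, are the parental types, so the F1 was g Z h / G z H.
The two rarest classes, g Z H and G z h, are the double crossovers. Comparing them with the parentals, only the h allele has switched, so h is the middle locus and the order is g – h – z.
g–h: (38 + 3)/622 = 0.0659; h–z: (126 + 3)/622 = 0.2074.
Expected DCO frequency = 0.0659 × 0.2074 ≈ 0.01367; observed = 3/622 ≈ 0.00482.
Coefficient of coincidence = 0.00482/0.01367 ≈ 0.35.

0.35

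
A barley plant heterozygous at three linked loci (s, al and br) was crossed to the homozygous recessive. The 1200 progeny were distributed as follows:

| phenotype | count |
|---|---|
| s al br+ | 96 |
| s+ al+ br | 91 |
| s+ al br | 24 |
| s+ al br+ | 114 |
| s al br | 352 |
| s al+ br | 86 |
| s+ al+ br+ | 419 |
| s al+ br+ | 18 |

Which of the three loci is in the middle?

s

The two most frequent reciprocal classes, s+ al+ br+ and s al br, are the parental types, so the F1 was s+ al+ br+ / s al br.
The two rarest classes, s al+ br+ and s+ al br, are the double crossovers. Comparing them with the parentals, only the s allele has switched, so s is the middle locus and the order is al – s – br.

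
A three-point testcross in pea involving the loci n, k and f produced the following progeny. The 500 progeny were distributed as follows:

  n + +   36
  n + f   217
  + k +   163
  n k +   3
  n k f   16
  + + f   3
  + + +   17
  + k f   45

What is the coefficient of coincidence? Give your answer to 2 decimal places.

0.88

The two most frequent reciprocal classes, + k + and n + f, are the parental types, so the F1 was + k + / n + f.
The two rarest classes, n k + and + + f, are the double crossovers. Comparing them with the parentals, only the n allele has switched, so n is the middle locus and the order is k – n – f.
k–n: (33 + 6)/500 = 0.0780; n–f: (81 + 6)/500 = 0.1740.
Expected DCO frequency = 0.0780 × 0.1740 ≈ 0.01357; observed = 6/500 ≈ 0.01200.
Coefficient of coincidence = 0.01200/0.01357 ≈ 0.88.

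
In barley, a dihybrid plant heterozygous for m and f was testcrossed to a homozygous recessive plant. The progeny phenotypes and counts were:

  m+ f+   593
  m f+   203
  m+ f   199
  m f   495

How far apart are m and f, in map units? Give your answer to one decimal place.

The two most frequent classes, m+ f+ (593) and m f (495), are the parental types, so the F1 was m+ f+ / m f.
The recombinant classes are m+ f and m f+: 199 + 203 = 402.
Recombination frequency = 402/1490 = 0.2698 ≈ 27.0%, i.e. 27.0 map units.

27.0 map units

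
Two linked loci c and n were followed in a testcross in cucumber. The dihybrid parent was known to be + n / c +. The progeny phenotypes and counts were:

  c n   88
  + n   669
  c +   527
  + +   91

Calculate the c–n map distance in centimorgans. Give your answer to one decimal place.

The recombinant classes are + + and c n: 91 + 88 = 179.
Recombination frequency = 179/1375 = 0.1302 ≈ 13.0%, i.e. 13.0 centimorgans.

13.0 centimorgans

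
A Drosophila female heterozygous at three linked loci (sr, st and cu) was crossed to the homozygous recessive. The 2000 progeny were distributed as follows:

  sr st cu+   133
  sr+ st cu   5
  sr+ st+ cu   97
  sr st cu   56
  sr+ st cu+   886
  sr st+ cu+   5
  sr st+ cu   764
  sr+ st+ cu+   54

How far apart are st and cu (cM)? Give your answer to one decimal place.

The two most frequent reciprocal classes, sr+ st cu+ and sr st+ cu, are the parental types, so the F1 was sr+ st cu+ / sr st+ cu.
The two rarest classes, sr+ st cu and sr st+ cu+, are the double crossovers. Comparing them with the parentals, only the cu allele has switched, so cu is the middle locus and the order is sr – cu – st.
Crossovers in the cu–st interval produce the single-crossover classes sr+ st+ cu+ and sr st cu (54 + 56 = 110) plus the double crossovers (10).
RF(cu–st) = (110 + 10) / 2000 = 120/2000 = 0.0600 → 6.0 cM.

6.0 cM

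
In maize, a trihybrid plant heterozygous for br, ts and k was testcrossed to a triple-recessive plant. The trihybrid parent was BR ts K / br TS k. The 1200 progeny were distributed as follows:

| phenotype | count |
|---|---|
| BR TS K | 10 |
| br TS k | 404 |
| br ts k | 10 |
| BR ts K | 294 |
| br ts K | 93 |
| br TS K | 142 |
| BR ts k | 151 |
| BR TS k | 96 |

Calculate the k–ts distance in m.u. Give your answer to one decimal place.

26.1 m.u.

The two rarest classes, BR TS K and br ts k, are the double crossovers. Comparing them with the parentals, only the ts allele has switched, so ts is the middle locus and the order is k – ts – br.
Crossovers in the k–ts interval produce the single-crossover classes BR ts k and br TS K (151 + 142 = 293) plus the double crossovers (20).
RF(k–ts) = (293 + 20) / 1200 = 313/1200 = 0.2608 → 26.1 m.u.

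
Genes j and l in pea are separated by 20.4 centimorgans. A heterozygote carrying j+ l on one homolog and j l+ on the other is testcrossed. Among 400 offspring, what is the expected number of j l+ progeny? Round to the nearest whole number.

A map distance of 20.4 centimorgans corresponds to a recombination frequency of 0.204.
The F1 is j+ l / j l+, so j l+ is a parental gamete class with expected frequency (1 − r)/2 = 0.796/2 = 0.3980.
Expected number = 0.3980 × 400 = 159.20 ≈ 159.

159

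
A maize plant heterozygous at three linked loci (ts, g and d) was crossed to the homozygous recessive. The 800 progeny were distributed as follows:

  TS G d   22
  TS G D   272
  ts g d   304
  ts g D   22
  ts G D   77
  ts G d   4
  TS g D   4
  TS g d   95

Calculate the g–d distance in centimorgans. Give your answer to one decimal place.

6.5 centimorgans

The two most frequent reciprocal classes, ts g d and TS G D, are the parental types, so the F1 was ts g d / TS G D.
The two rarest classes, ts G d and TS g D, are the double crossovers. Comparing them with the parentals, only the g allele has switched, so g is the middle locus and the order is d – g – ts.
Crossovers in the d–g interval produce the single-crossover classes ts g D and TS G d (22 + 22 = 44) plus the double crossovers (8).
RF(d–g) = (44 + 8) / 800 = 52/800 = 0.0650 → 6.5 centimorgans.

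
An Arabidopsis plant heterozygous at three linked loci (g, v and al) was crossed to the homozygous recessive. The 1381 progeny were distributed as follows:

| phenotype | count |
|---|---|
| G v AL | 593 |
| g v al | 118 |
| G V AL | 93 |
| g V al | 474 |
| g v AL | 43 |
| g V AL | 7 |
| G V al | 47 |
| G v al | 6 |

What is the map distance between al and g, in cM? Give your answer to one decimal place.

The two most frequent reciprocal classes, G v AL and g V al, are the parental types, so the F1 was G v AL / g V al.
The two rarest classes, G v al and g V AL, are the double crossovers. Comparing them with the parentals, only the al allele has switched, so al is the middle locus and the order is g – al – v.
Crossovers in the g–al interval produce the single-crossover classes g v AL and G V al (43 + 47 = 90) plus the double crossovers (13).
RF(g–al) = (90 + 13) / 1381 = 103/1381 = 0.0746 → 7.5 cM.

7.5 cM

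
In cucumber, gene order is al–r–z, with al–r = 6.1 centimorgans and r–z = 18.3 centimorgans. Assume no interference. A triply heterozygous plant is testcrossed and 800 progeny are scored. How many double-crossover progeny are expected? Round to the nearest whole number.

Map distances give recombination frequencies of 0.061 and 0.183 for the two intervals.
With no interference, expected double-crossover frequency = 0.061 × 0.183 = 0.01116.
Expected number = 0.01116 × 800 = 8.93 ≈ 9.

9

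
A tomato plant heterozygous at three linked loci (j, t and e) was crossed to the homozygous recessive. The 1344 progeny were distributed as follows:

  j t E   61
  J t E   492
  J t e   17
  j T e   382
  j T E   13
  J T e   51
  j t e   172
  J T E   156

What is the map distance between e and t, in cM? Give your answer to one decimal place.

The two most frequent reciprocal classes, J t E and j T e, are the parental types, so the F1 was J t E / j T e.
The two rarest classes, J t e and j T E, are the double crossovers. Comparing them with the parentals, only the e allele has switched, so e is the middle locus and the order is t – e – j.
Crossovers in the t–e interval produce the single-crossover classes J T E and j t e (156 + 172 = 328) plus the double crossovers (30).
RF(t–e) = (328 + 30) / 1344 = 358/1344 = 0.2664 → 26.6 cM.

26.6 cM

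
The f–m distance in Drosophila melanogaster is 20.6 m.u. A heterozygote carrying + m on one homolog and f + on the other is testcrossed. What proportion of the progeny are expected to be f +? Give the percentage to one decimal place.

A map distance of 20.6 m.u. corresponds to a recombination frequency of 0.206.
The F1 is + m / f +, so f + is a parental gamete class with expected frequency (1 − r)/2 = 0.794/2 = 0.3970.
That is 0.3970 = 39.7% of the progeny.

39.7%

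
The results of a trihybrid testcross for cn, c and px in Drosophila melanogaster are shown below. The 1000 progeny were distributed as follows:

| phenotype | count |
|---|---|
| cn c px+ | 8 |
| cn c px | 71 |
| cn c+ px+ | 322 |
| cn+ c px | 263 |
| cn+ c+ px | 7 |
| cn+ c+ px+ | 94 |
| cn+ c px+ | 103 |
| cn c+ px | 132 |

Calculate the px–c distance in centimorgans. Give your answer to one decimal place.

The two most frequent reciprocal classes, cn+ c px and cn c+ px+, are the parental types, so the F1 was cn+ c px / cn c+ px+.
The two rarest classes, cn+ c+ px and cn c px+, are the double crossovers. Comparing them with the parentals, only the c allele has switched, so c is the middle locus and the order is cn – c – px.
Crossovers in the c–px interval produce the single-crossover classes cn+ c px+ and cn c+ px (103 + 132 = 235) plus the double crossovers (15).
RF(c–px) = (235 + 15) / 1000 = 250/1000 = 0.2500 → 25.0 centimorgans.

25.0 centimorgans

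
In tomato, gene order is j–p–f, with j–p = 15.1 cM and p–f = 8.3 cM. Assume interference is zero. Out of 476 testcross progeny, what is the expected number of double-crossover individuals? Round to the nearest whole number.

6

Map distances give recombination frequencies of 0.151 and 0.083 for the two intervals.
With no interference, expected double-crossover frequency = 0.151 × 0.083 = 0.01253.
Expected number = 0.01253 × 476 = 5.97 ≈ 6.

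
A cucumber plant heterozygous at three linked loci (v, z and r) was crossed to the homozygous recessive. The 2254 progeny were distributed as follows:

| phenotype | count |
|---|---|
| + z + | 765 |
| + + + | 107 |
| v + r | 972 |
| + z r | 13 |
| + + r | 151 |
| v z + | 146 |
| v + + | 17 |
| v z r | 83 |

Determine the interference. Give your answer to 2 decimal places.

0.06

The two most frequent reciprocal classes, + z + and v + r, are the parental types, so the F1 was + z + / v + r.
The two rarest classes, + z r and v + +, are the double crossovers. Comparing them with the parentals, only the r allele has switched, so r is the middle locus and the order is v – r – z.
v–r: (297 + 30)/2254 = 0.1451; r–z: (190 + 30)/2254 = 0.0976.
Expected DCO frequency = 0.1451 × 0.0976 ≈ 0.01416; observed = 30/2254 ≈ 0.01331.
Coefficient of coincidence = 0.01331/0.01416 ≈ 0.94; interference = 1 − 0.94 = 0.06.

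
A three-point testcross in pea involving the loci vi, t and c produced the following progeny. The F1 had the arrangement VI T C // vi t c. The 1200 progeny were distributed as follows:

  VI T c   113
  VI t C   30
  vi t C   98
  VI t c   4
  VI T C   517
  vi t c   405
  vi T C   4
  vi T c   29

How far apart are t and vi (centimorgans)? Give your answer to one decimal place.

5.6 centimorgans

The two rarest classes, vi T C and VI t c, are the double crossovers. Comparing them with the parentals, only the vi allele has switched, so vi is the middle locus and the order is c – vi – t.
Crossovers in the vi–t interval produce the single-crossover classes VI t C and vi T c (30 + 29 = 59) plus the double crossovers (8).
RF(vi–t) = (59 + 8) / 1200 = 67/1200 = 0.0558 → 5.6 centimorgans.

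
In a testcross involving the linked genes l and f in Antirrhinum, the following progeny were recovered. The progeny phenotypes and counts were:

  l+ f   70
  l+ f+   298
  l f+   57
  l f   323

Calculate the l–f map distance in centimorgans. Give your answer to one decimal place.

The two most frequent classes, l+ f+ (298) and l f (323), are the parental types, so the F1 was l+ f+ / l f.
The recombinant classes are l+ f and l f+: 70 + 57 = 127.
Recombination frequency = 127/748 = 0.1698 ≈ 17.0%, i.e. 17.0 centimorgans.

17.0 centimorgans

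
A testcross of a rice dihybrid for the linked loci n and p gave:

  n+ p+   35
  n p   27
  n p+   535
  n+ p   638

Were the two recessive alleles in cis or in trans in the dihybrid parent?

trans

The two most frequent classes are n+ p (638) and n p+ (535); these are the parental (non-recombinant) types.
So the F1 carried n+ p on one chromosome and n p+ on the other — the recessive alleles are on opposite chromosomes (trans / repulsion).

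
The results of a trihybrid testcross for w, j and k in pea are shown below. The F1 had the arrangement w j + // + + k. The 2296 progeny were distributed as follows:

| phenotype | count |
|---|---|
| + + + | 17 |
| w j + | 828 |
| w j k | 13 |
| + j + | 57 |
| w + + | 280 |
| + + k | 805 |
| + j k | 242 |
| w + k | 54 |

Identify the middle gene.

k

The two rarest classes, w j k and + + +, are the double crossovers. Comparing them with the parentals, only the k allele has switched, so k is the middle locus and the order is j – k – w.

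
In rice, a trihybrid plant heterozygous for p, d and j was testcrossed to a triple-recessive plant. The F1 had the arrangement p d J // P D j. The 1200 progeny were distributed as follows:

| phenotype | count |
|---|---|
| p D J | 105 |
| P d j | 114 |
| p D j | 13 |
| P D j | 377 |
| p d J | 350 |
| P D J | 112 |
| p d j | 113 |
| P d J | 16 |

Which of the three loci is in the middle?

p

The two rarest classes, P d J and p D j, are the double crossovers. Comparing them with the parentals, only the p allele has switched, so p is the middle locus and the order is d – p – j.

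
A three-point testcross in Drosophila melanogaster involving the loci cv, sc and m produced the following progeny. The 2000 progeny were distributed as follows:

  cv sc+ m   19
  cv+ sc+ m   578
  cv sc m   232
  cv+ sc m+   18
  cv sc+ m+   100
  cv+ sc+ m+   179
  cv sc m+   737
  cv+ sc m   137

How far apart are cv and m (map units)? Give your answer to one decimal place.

22.4 map units

The two most frequent reciprocal classes, cv sc m+ and cv+ sc+ m, are the parental types, so the F1 was cv sc m+ / cv+ sc+ m.
The two rarest classes, cv+ sc m+ and cv sc+ m, are the double crossovers. Comparing them with the parentals, only the cv allele has switched, so cv is the middle locus and the order is sc – cv – m.
Crossovers in the cv–m interval produce the single-crossover classes cv sc m and cv+ sc+ m+ (232 + 179 = 411) plus the double crossovers (37).
RF(cv–m) = (411 + 37) / 2000 = 448/2000 = 0.2240 → 22.4 map units.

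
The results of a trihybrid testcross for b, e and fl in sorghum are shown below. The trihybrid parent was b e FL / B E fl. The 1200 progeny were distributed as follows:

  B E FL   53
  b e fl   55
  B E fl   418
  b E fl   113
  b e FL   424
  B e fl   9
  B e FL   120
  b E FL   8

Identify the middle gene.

e

The two rarest classes, b E FL and B e fl, are the double crossovers. Comparing them with the parentals, only the e allele has switched, so e is the middle locus and the order is fl – e – b.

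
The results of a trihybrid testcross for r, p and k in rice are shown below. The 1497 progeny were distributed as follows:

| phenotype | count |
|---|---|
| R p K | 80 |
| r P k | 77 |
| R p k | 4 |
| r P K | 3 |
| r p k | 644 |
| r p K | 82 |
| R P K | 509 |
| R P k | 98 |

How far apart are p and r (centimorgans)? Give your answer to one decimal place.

The two most frequent reciprocal classes, R P K and r p k, are the parental types, so the F1 was R P K / r p k.
The two rarest classes, r P K and R p k, are the double crossovers. Comparing them with the parentals, only the r allele has switched, so r is the middle locus and the order is p – r – k.
Crossovers in the p–r interval produce the single-crossover classes R p K and r P k (80 + 77 = 157) plus the double crossovers (7).
RF(p–r) = (157 + 7) / 1497 = 164/1497 = 0.1096 → 11.0 centimorgans.

11.0 centimorgans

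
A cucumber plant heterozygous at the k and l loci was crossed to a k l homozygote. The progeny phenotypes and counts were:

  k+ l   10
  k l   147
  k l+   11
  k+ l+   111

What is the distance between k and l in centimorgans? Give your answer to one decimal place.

The two most frequent classes, k+ l+ (111) and k l (147), are the parental types, so the F1 was k+ l+ / k l.
The recombinant classes are k+ l and k l+: 10 + 11 = 21.
Recombination frequency = 21/279 = 0.0753 ≈ 7.5%, i.e. 7.5 centimorgans.

7.5 centimorgans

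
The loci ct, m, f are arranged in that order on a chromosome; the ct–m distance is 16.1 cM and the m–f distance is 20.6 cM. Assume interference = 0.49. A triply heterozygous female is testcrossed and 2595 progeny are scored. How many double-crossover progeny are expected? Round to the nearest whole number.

44

Map distances give recombination frequencies of 0.161 and 0.206 for the two intervals.
With interference 0.49 (so coincidence = 0.51), expected double-crossover frequency = 0.161 × 0.206 × 0.51 = 0.01691.
Expected number = 0.01691 × 2595 = 43.89 ≈ 44.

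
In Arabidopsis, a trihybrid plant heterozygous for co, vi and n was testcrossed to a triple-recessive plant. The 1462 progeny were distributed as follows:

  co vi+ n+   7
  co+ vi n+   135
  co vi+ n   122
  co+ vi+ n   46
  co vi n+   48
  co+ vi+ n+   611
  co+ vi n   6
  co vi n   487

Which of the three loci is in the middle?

co

The two most frequent reciprocal classes, co vi n and co+ vi+ n+, are the parental types, so the F1 was co vi n / co+ vi+ n+.
The two rarest classes, co+ vi n and co vi+ n+, are the double crossovers. Comparing them with the parentals, only the co allele has switched, so co is the middle locus and the order is n – co – vi.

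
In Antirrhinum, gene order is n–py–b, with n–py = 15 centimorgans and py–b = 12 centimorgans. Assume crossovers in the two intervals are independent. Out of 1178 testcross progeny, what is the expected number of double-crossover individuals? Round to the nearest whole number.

21

Map distances give recombination frequencies of 0.150 and 0.120 for the two intervals.
With no interference, expected double-crossover frequency = 0.150 × 0.120 = 0.01800.
Expected number = 0.01800 × 1178 = 21.20 ≈ 21.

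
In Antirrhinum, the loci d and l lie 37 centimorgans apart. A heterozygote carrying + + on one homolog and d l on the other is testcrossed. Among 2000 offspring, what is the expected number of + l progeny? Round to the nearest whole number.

370

A map distance of 37 centimorgans corresponds to a recombination frequency of 0.370.
The F1 is + + / d l, so + l is a recombinant gamete class with expected frequency r/2 = 0.370/2 = 0.1850.
Expected number = 0.1850 × 2000 = 370.00 ≈ 370.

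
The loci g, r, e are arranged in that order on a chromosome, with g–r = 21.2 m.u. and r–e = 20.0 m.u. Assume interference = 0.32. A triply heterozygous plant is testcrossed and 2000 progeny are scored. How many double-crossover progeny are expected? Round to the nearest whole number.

58

Map distances give recombination frequencies of 0.212 and 0.200 for the two intervals.
With interference 0.32 (so coincidence = 0.68), expected double-crossover frequency = 0.212 × 0.200 × 0.68 = 0.02883.
Expected number = 0.02883 × 2000 = 57.66 ≈ 58.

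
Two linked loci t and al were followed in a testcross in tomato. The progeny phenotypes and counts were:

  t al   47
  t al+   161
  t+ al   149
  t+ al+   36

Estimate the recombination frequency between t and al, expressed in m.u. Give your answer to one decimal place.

The two most frequent classes, t+ al (149) and t al+ (161), are the parental types, so the F1 was t+ al / t al+.
The recombinant classes are t+ al+ and t al: 36 + 47 = 83.
Recombination frequency = 83/393 = 0.2112 ≈ 21.1%, i.e. 21.1 m.u.

21.1 m.u.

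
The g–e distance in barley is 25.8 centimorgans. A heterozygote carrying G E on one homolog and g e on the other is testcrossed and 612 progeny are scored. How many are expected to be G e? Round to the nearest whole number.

A map distance of 25.8 centimorgans corresponds to a recombination frequency of 0.258.
The F1 is G E / g e, so G e is a recombinant gamete class with expected frequency r/2 = 0.258/2 = 0.1290.
Expected number = 0.1290 × 612 = 78.95 ≈ 79.

79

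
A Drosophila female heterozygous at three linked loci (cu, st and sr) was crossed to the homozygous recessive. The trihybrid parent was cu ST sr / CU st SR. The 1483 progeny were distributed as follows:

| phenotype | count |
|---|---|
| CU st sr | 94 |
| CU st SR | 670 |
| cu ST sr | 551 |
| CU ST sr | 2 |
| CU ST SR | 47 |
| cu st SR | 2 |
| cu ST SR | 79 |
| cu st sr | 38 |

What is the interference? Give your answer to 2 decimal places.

0.62

The two rarest classes, CU ST sr and cu st SR, are the double crossovers. Comparing them with the parentals, only the cu allele has switched, so cu is the middle locus and the order is st – cu – sr.
st–cu: (85 + 4)/1483 = 0.0600; cu–sr: (173 + 4)/1483 = 0.1194.
Expected DCO frequency = 0.0600 × 0.1194 ≈ 0.00716; observed = 4/1483 ≈ 0.00270.
Coefficient of coincidence = 0.00270/0.00716 ≈ 0.38; interference = 1 − 0.38 = 0.62.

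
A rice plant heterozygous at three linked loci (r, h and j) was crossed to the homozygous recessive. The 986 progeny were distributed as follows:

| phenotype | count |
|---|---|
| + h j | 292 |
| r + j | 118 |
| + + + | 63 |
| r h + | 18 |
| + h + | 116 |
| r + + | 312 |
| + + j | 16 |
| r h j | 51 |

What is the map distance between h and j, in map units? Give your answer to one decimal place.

27.2 map units

The two most frequent reciprocal classes, + h j and r + +, are the parental types, so the F1 was + h j / r + +.
The two rarest classes, + + j and r h +, are the double crossovers. Comparing them with the parentals, only the h allele has switched, so h is the middle locus and the order is r – h – j.
Crossovers in the h–j interval produce the single-crossover classes + h + and r + j (116 + 118 = 234) plus the double crossovers (34).
RF(h–j) = (234 + 34) / 986 = 268/986 = 0.2718 → 27.2 map units.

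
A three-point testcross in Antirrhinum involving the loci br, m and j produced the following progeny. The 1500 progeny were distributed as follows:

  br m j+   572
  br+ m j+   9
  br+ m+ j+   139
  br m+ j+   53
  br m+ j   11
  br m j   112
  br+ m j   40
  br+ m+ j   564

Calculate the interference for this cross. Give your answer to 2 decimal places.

0.02

The two most frequent reciprocal classes, br+ m+ j and br m j+, are the parental types, so the F1 was br+ m+ j / br m j+.
The two rarest classes, br m+ j and br+ m j+, are the double crossovers. Comparing them with the parentals, only the br allele has switched, so br is the middle locus and the order is m – br – j.
m–br: (93 + 20)/1500 = 0.0753; br–j: (251 + 20)/1500 = 0.1807.
Expected DCO frequency = 0.0753 × 0.1807 ≈ 0.01361; observed = 20/1500 ≈ 0.01333.
Coefficient of coincidence = 0.01333/0.01361 ≈ 0.98; interference = 1 − 0.98 = 0.02.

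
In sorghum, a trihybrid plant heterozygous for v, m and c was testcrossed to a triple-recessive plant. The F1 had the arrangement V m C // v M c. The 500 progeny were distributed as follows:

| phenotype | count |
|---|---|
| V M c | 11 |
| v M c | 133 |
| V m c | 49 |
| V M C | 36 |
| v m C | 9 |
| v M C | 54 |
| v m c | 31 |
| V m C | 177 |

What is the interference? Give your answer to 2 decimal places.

0.07

The two rarest classes, v m C and V M c, are the double crossovers. Comparing them with the parentals, only the v allele has switched, so v is the middle locus and the order is c – v – m.
c–v: (103 + 20)/500 = 0.2460; v–m: (67 + 20)/500 = 0.1740.
Expected DCO frequency = 0.2460 × 0.1740 ≈ 0.04280; observed = 20/500 ≈ 0.04000.
Coefficient of coincidence = 0.04000/0.04280 ≈ 0.93; interference = 1 − 0.93 = 0.07.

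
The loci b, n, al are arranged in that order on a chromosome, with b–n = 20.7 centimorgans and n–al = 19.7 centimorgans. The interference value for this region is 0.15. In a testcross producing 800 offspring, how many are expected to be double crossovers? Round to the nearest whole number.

Map distances give recombination frequencies of 0.207 and 0.197 for the two intervals.
With interference 0.15 (so coincidence = 0.85), expected double-crossover frequency = 0.207 × 0.197 × 0.85 = 0.03466.
Expected number = 0.03466 × 800 = 27.73 ≈ 28.

28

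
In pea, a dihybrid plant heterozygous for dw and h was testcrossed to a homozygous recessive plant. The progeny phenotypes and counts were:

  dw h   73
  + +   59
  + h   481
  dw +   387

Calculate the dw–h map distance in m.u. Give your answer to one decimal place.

13.2 m.u.

The two most frequent classes, + h (481) and dw + (387), are the parental types, so the F1 was + h / dw +.
The recombinant classes are + + and dw h: 59 + 73 = 132.
Recombination frequency = 132/1000 = 0.1320 ≈ 13.2%, i.e. 13.2 m.u.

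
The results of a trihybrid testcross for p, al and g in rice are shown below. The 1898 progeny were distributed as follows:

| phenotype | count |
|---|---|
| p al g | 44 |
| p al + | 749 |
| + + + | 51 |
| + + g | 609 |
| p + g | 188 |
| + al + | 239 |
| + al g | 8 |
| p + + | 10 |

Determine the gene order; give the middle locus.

al

The two most frequent reciprocal classes, + + g and p al +, are the parental types, so the F1 was + + g / p al +.
The two rarest classes, + al g and p + +, are the double crossovers. Comparing them with the parentals, only the al allele has switched, so al is the middle locus and the order is g – al – p.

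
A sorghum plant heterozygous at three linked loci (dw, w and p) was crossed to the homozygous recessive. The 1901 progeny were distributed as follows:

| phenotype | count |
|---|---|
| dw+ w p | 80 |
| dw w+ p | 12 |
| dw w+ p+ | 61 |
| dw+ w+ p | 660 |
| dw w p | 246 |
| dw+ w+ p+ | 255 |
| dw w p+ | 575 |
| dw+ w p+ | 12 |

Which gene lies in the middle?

dw

The two most frequent reciprocal classes, dw+ w+ p and dw w p+, are the parental types, so the F1 was dw+ w+ p / dw w p+.
The two rarest classes, dw w+ p and dw+ w p+, are the double crossovers. Comparing them with the parentals, only the dw allele has switched, so dw is the middle locus and the order is p – dw – w.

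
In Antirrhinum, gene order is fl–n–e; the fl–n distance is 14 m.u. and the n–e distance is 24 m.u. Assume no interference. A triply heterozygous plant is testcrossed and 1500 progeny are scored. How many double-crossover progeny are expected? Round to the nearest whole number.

50

Map distances give recombination frequencies of 0.140 and 0.240 for the two intervals.
With no interference, expected double-crossover frequency = 0.140 × 0.240 = 0.03360.
Expected number = 0.03360 × 1500 = 50.40 ≈ 50.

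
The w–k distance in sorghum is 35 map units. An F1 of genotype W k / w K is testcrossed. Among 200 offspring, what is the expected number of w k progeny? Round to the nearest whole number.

A map distance of 35 map units corresponds to a recombination frequency of 0.350.
The F1 is W k / w K, so w k is a recombinant gamete class with expected frequency r/2 = 0.350/2 = 0.1750.
Expected number = 0.1750 × 200 = 35.00 ≈ 35.

35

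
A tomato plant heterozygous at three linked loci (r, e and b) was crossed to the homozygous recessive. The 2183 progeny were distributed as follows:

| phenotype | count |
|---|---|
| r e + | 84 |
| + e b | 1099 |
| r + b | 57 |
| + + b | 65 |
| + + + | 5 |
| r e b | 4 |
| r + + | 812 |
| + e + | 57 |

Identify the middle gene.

The two most frequent reciprocal classes, + e b and r + +, are the parental types, so the F1 was + e b / r + +.
The two rarest classes, r e b and + + +, are the double crossovers. Comparing them with the parentals, only the r allele has switched, so r is the middle locus and the order is e – r – b.

r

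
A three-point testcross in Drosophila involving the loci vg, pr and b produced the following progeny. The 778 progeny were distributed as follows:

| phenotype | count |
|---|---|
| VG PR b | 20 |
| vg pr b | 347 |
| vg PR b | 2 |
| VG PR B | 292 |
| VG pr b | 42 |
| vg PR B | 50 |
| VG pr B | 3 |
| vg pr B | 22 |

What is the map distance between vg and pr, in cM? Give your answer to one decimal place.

12.5 cM

The two most frequent reciprocal classes, vg pr b and VG PR B, are the parental types, so the F1 was vg pr b / VG PR B.
The two rarest classes, vg PR b and VG pr B, are the double crossovers. Comparing them with the parentals, only the pr allele has switched, so pr is the middle locus and the order is vg – pr – b.
Crossovers in the vg–pr interval produce the single-crossover classes VG pr b and vg PR B (42 + 50 = 92) plus the double crossovers (5).
RF(vg–pr) = (92 + 5) / 778 = 97/778 = 0.1247 → 12.5 cM.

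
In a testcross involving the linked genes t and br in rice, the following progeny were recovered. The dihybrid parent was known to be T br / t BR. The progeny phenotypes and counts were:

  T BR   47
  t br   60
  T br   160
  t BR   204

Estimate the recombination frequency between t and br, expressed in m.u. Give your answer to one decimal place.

The recombinant classes are T BR and t br: 47 + 60 = 107.
Recombination frequency = 107/471 = 0.2272 ≈ 22.7%, i.e. 22.7 m.u.

22.7 m.u.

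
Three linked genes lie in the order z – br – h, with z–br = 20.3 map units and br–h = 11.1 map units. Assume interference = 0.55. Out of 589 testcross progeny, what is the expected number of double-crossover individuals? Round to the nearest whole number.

6

Map distances give recombination frequencies of 0.203 and 0.111 for the two intervals.
With interference 0.55 (so coincidence = 0.45), expected double-crossover frequency = 0.203 × 0.111 × 0.45 = 0.01014.
Expected number = 0.01014 × 589 = 5.97 ≈ 6.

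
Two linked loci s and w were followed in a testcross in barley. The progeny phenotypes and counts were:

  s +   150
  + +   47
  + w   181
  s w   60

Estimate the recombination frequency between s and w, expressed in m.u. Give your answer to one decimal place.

The two most frequent classes, + w (181) and s + (150), are the parental types, so the F1 was + w / s +.
The recombinant classes are + + and s w: 47 + 60 = 107.
Recombination frequency = 107/438 = 0.2443 ≈ 24.4%, i.e. 24.4 m.u.

24.4 m.u.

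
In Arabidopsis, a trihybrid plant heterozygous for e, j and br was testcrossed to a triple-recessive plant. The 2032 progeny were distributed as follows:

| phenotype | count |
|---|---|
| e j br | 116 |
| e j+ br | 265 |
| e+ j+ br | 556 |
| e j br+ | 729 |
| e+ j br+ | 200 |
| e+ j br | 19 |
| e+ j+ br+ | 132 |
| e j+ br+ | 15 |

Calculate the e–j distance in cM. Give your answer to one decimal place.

The two most frequent reciprocal classes, e+ j+ br and e j br+, are the parental types, so the F1 was e+ j+ br / e j br+.
The two rarest classes, e+ j br and e j+ br+, are the double crossovers. Comparing them with the parentals, only the j allele has switched, so j is the middle locus and the order is e – j – br.
Crossovers in the e–j interval produce the single-crossover classes e j+ br and e+ j br+ (265 + 200 = 465) plus the double crossovers (34).
RF(e–j) = (465 + 34) / 2032 = 499/2032 = 0.2456 → 24.6 cM.

24.6 cM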